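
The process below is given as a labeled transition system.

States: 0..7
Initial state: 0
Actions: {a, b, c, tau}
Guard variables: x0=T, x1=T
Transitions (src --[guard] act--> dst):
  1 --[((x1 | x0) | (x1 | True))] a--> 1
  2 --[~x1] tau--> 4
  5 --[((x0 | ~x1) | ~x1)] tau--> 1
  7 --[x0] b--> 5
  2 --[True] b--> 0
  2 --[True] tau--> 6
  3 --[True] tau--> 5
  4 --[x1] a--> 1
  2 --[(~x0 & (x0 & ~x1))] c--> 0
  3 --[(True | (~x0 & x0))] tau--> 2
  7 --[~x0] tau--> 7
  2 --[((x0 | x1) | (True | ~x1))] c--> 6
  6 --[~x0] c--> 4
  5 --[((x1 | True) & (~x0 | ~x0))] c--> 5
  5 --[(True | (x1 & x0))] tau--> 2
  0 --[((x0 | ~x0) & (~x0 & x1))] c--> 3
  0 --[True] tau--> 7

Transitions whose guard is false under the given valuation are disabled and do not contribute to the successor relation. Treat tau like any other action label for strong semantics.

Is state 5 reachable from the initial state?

Answer: REACHABLE

Trace:
11 transition(s) survive guard evaluation.
L0 = {0}
L1 = {7}  now seen {0,7}
L2 = {5}  now seen {0,5,7}
L3 = {1,2}  now seen {0,1,2,5,7}
L4 = {6}  now seen {0,1,2,5,6,7}
Reach set: {0,1,2,5,6,7}
witness 5: tau·b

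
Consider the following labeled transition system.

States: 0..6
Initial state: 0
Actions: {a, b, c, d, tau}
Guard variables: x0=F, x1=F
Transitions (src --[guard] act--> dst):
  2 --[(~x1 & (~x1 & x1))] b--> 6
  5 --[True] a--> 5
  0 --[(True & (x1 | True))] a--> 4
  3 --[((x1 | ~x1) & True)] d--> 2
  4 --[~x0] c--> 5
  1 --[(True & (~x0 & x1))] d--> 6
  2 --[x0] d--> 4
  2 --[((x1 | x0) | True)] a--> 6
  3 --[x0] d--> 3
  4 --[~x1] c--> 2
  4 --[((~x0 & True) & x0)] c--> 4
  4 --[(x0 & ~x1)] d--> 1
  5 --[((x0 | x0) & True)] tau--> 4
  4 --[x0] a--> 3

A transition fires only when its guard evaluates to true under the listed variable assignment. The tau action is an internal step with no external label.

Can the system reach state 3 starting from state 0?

6 transition(s) survive guard evaluation.
depth 0: {0}
depth 1: {4}  cumulative {0,4}
depth 2: {2,5}  cumulative {0,2,4,5}
depth 3: {6}  cumulative {0,2,4,5,6}
Reach set: {0,2,4,5,6}

Answer: UNREACHABLE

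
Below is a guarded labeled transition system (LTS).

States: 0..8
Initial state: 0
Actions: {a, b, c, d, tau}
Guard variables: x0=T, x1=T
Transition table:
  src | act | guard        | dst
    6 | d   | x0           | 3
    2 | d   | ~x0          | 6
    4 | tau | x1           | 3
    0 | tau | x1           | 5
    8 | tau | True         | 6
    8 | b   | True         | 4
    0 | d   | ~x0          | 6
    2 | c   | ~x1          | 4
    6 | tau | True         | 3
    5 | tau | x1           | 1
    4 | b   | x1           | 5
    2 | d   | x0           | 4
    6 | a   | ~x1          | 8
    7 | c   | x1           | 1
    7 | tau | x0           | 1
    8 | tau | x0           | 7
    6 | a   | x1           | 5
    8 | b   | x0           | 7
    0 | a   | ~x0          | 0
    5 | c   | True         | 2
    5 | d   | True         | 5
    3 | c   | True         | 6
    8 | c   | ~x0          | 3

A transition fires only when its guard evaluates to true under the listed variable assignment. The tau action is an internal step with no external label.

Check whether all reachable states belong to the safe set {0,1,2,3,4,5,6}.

Answer: INVARIANT HOLDS

Working:
Allowed set {0,1,2,3,4,5,6}
R = {0,1,2,3,4,5,6}
  0: safe
  1: safe
  2: safe
  3: safe
  4: safe
  5: safe
  6: safe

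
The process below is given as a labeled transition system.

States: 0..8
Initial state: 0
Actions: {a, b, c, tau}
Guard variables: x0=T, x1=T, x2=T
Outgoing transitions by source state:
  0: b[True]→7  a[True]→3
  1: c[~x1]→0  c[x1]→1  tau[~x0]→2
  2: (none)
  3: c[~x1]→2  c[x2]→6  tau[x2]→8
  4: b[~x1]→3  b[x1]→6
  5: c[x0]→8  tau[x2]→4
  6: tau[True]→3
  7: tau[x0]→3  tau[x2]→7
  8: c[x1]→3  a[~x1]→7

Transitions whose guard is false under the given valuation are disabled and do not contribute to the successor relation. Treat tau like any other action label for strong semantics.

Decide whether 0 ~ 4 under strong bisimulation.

Answer: NOT BISIMILAR

Trace:
Bisimulation quotient by refinement:
  P[0] = {{0,1,2,3,4,5,6,7,8}}
  P[1] = {{0},{1,8},{2},{3,5},{4},{6,7}}
  P[2] = {{0},{1},{2},{3},{4},{5},{6},{7},{8}}
stable after 3 split(s): 9 block(s)
[0]={0}  [4]={4}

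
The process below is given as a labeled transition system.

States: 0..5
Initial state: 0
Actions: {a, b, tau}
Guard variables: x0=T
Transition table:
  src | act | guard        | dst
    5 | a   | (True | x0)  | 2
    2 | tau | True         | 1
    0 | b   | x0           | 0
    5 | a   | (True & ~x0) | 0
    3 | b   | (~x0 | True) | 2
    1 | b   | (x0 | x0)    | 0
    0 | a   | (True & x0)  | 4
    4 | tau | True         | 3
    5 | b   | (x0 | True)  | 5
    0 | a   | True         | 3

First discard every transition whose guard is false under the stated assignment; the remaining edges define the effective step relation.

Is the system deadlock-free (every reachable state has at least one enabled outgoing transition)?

Reach set: {0,1,2,3,4}
  0: a→3  a→4  b→0  [3 out]
  1: b→0  [1 out]
  2: tau→1  [1 out]
  3: b→2  [1 out]
  4: tau→3  [1 out]

Answer: DEADLOCK-FREE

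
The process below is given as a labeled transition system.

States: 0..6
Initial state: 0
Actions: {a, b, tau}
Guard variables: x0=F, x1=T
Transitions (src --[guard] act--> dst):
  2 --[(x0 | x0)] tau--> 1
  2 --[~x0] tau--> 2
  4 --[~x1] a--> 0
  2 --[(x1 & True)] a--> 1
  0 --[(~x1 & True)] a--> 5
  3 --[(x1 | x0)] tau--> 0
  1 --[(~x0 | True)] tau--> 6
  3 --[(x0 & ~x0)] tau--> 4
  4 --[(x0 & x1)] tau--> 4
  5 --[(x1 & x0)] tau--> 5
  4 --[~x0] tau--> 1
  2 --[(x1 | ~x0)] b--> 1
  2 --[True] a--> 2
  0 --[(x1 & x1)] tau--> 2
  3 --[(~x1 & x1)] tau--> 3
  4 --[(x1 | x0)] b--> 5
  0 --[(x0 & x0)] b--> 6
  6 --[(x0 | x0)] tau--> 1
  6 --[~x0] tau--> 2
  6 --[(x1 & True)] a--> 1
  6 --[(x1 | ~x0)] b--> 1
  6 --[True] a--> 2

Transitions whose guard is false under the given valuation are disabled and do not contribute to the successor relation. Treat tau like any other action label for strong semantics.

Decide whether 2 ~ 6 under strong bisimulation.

Answer: BISIMILAR

Trace:
Refine partition for ~:
  P[0] = {{0,1,2,3,4,5,6}}
  P[1] = {{0,1,3},{2,6},{4},{5}}
  P[2] = {{0,1},{2,6},{3},{4},{5}}
stable after 3 split(s): 5 block(s)
class of 2: {2,6}; class of 6: {2,6}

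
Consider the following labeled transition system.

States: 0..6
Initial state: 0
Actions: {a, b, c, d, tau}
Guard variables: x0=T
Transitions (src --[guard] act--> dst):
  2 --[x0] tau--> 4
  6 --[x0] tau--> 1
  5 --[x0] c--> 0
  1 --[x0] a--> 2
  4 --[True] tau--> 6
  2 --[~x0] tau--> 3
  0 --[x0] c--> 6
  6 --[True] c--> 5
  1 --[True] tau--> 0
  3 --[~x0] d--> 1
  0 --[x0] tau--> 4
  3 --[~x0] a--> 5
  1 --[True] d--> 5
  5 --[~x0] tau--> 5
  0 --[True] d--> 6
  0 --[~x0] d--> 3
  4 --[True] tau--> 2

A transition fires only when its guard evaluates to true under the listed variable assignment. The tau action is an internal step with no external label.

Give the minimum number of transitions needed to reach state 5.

Answer: 2

Working:
Layered search for 5:
  L0 = {0}
  L1 = {4,6}
  L2 = {1,2,5}
5 enters at depth 2; path c·c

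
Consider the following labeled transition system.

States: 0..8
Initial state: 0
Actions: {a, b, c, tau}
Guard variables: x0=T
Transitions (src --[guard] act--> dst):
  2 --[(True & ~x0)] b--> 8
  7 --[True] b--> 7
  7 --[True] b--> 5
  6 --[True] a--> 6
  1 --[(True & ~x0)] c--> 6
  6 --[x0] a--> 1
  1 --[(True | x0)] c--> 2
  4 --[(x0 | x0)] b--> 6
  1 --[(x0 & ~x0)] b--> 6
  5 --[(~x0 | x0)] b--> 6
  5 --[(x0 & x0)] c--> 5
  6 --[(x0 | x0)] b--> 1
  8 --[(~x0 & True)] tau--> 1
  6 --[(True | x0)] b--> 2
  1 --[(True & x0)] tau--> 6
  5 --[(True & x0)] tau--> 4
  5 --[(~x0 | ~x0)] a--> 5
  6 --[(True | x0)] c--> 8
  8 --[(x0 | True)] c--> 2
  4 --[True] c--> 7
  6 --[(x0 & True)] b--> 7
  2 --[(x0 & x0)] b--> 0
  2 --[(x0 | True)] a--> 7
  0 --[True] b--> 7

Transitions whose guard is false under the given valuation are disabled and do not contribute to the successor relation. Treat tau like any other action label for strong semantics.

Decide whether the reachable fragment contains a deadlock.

Answer: DEADLOCK-FREE

Analysis:
Reach set: {0,1,2,4,5,6,7,8}
  0: b→7  [1 exit(s)]
  1: c→2  tau→6  [2 exit(s)]
  2: a→7  b→0  [2 exit(s)]
  4: b→6  c→7  [2 exit(s)]
  5: b→6  c→5  tau→4  [3 exit(s)]
  6: a→1  a→6  b→1  b→2  b→7  c→8  [6 exit(s)]
  7: b→5  b→7  [2 exit(s)]
  8: c→2  [1 exit(s)]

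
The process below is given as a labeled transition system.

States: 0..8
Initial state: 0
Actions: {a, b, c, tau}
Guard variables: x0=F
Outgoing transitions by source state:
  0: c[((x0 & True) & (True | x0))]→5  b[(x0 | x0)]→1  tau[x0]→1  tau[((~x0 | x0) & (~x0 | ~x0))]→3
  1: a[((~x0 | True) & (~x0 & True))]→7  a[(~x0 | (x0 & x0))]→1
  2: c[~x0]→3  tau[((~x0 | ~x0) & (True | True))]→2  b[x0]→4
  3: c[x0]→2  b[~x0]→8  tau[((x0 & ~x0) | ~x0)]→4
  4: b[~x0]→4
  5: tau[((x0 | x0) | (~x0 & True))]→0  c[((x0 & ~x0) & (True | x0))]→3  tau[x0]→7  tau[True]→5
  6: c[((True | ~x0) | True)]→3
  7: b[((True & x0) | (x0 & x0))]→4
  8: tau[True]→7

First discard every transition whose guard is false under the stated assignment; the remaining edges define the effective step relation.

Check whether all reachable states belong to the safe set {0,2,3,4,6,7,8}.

Allowed set {0,2,3,4,6,7,8}
R = {0,3,4,7,8}
  0: ✓
  3: ✓
  4: ✓
  7: ✓
  8: ✓

Answer: INVARIANT HOLDS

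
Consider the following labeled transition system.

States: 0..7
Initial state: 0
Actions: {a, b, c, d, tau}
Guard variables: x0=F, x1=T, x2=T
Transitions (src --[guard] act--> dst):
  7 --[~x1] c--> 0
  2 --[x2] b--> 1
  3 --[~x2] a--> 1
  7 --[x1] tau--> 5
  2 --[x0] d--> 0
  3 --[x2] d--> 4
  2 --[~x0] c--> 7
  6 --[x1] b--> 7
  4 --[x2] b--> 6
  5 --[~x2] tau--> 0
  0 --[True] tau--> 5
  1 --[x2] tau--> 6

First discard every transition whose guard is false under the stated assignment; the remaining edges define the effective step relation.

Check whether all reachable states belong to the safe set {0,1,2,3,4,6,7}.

Answer: INVARIANT VIOLATED at state 5

Trace:
Inv-set: {0,1,2,3,4,6,7}
Reach set: {0,5}
  0: ✓
  5: ✗ unsafe
counterexample path to 5: tau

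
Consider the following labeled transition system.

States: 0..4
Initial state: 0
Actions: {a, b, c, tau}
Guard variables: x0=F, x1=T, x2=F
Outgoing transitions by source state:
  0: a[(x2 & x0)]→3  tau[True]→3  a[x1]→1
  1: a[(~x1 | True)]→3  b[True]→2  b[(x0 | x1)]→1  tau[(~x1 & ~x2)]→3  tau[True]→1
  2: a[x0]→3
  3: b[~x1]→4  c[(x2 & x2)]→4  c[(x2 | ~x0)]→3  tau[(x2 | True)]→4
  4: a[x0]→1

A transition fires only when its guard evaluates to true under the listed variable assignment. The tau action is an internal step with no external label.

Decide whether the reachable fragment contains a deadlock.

Reach set: {0,1,2,3,4}
  0: a→1  tau→3  [2 exit(s)]
  1: a→3  b→1  b→2  tau→1  [4 exit(s)]
  2: ∅  [no exit]
  3: c→3  tau→4  [2 exit(s)]
  4: ∅  [no exit]
trace reaching 2: a·b

Answer: DEADLOCK at state 2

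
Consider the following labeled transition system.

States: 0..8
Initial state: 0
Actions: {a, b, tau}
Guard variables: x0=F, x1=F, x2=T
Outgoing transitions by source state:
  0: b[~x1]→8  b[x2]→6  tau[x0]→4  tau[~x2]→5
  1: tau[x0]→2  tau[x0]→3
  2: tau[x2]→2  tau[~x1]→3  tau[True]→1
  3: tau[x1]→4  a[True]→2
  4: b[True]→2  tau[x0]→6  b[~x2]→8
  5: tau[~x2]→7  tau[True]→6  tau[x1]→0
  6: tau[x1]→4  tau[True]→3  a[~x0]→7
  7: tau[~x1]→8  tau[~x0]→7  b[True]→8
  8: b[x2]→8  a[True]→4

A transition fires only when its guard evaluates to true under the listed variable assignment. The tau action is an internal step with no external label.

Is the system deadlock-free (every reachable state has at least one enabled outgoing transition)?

R = {0,1,2,3,4,6,7,8}
  0: b→6  b→8  [2 out]
  1: ∅  [STUCK]
  2: tau→1  tau→2  tau→3  [3 out]
  3: a→2  [1 out]
  4: b→2  [1 out]
  6: a→7  tau→3  [2 out]
  7: b→8  tau→7  tau→8  [3 out]
  8: a→4  b→8  [2 out]
witness 1: b·a·b·tau

Answer: DEADLOCK at state 1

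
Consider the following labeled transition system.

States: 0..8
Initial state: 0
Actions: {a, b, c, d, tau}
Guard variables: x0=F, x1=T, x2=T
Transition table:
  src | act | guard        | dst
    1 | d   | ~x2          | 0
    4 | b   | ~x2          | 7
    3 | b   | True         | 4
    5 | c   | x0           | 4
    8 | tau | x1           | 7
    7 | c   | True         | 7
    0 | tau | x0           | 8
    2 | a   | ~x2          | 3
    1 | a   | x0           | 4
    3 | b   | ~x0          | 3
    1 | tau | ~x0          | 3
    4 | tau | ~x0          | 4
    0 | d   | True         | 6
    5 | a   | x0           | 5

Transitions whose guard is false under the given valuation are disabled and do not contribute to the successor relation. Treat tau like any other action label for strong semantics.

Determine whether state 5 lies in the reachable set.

Answer: UNREACHABLE

Trace:
Guard filter leaves 7 enabled edge(s).
L0 = {0}
L1 = {6}  cumulative {0,6}
R = {0,6}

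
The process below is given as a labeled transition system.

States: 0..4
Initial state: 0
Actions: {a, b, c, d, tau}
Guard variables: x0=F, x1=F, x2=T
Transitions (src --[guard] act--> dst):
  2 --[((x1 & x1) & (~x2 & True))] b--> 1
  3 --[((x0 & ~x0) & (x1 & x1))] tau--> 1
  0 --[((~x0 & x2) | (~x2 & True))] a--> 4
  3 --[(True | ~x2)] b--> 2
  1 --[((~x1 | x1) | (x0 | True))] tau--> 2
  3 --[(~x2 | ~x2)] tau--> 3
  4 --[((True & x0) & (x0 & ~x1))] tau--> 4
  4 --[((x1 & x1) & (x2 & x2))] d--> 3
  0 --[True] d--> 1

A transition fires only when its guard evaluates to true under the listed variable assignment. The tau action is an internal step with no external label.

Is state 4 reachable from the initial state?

Guard filter leaves 4 enabled edge(s).
L0 = {0}
L1 = {1,4}  now seen {0,1,4}
L2 = {2}  now seen {0,1,2,4}
Reachable = {0,1,2,4}
trace reaching 4: a

Answer: REACHABLE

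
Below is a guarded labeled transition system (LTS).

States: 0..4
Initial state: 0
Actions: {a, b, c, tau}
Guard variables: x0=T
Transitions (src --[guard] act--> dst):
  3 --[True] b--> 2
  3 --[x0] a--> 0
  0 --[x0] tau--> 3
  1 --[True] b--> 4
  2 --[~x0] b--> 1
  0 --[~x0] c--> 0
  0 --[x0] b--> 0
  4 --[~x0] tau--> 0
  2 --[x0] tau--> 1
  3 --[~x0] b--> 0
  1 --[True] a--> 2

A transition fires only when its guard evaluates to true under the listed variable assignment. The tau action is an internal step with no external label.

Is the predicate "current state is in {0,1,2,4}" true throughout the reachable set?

Allowed set {0,1,2,4}
Reach set: {0,1,2,3,4}
  0: safe
  1: safe
  2: safe
  3: ✗ unsafe
  4: safe
reach 3 via tau — violates

Answer: INVARIANT VIOLATED at state 3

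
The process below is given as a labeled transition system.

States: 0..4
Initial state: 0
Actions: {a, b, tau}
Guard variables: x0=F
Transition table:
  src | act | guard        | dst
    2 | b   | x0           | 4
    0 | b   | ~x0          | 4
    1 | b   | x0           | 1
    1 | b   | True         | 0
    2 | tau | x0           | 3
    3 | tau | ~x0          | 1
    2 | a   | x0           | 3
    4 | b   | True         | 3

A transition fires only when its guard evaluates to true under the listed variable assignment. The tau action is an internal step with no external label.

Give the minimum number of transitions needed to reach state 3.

Answer: 2

Trace:
Layered search for 3:
  depth 0: {0}
  depth 1: {4}
  depth 2: {3}
depth(3)=2, e.g. b·b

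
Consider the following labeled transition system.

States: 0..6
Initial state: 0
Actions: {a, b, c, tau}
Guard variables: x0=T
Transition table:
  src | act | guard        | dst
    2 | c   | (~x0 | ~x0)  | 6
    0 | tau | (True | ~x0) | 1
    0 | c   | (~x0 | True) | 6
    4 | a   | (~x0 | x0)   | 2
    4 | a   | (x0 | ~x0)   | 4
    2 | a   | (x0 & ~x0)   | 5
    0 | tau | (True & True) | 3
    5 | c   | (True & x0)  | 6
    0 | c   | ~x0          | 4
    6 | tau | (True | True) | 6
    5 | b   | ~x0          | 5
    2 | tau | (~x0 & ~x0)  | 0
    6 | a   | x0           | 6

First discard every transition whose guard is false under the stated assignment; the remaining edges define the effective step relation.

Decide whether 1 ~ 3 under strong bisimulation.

Answer: BISIMILAR

Analysis:
Compute ~ classes (split until stable):
  round 0: {{0,1,2,3,4,5,6}}
  round 1: {{0},{1,2,3},{4},{5},{6}}
5 equivalence class(es) (converged in 2)
[1]={1,2,3}  [3]={1,2,3}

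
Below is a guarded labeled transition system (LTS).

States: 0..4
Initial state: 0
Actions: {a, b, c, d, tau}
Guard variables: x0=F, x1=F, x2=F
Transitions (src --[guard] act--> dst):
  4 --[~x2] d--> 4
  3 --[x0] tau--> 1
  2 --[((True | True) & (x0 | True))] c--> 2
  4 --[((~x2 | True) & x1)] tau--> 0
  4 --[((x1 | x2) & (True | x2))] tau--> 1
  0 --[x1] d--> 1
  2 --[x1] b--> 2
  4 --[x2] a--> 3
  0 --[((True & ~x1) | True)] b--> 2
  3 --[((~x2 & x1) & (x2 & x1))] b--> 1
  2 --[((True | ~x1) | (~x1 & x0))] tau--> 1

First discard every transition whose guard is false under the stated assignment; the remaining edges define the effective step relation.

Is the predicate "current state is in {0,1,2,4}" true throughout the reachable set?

Inv-set: {0,1,2,4}
Reachable = {0,1,2}
  0: safe
  1: safe
  2: safe

Answer: INVARIANT HOLDS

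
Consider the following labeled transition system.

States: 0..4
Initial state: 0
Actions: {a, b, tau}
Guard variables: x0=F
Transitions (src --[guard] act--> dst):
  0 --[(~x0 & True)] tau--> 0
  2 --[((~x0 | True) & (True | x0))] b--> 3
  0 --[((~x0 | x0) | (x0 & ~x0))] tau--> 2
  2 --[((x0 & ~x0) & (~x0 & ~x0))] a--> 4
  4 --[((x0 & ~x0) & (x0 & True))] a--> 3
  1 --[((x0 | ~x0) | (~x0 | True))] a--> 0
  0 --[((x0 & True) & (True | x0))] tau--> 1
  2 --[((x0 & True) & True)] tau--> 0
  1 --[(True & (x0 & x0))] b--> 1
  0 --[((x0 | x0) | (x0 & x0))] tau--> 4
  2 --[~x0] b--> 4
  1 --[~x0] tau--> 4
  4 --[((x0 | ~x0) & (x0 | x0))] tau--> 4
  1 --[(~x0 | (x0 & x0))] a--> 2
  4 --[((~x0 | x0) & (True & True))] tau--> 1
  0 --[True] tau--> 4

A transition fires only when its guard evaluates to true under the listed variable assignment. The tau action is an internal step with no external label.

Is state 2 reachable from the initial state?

Answer: REACHABLE

Working:
9 transition(s) survive guard evaluation.
Layer 0: {0}
Layer 1: {2,4}  cumulative {0,2,4}
Layer 2: {1,3}  cumulative {0,1,2,3,4}
R = {0,1,2,3,4}
trace reaching 2: tau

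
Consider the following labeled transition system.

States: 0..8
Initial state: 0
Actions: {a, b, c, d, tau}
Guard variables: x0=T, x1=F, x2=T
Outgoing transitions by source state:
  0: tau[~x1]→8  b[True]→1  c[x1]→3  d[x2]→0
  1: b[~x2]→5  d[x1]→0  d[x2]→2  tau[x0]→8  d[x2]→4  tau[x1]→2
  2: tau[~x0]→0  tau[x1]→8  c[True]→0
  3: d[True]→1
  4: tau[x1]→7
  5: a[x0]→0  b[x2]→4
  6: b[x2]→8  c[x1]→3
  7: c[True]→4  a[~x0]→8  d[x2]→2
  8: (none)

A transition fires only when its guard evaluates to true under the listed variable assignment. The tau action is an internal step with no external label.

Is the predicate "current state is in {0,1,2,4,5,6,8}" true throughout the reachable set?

Answer: INVARIANT HOLDS

Working:
Inv-set: {0,1,2,4,5,6,8}
R = {0,1,2,4,8}
  0: ok
  1: ok
  2: ok
  4: ok
  8: ok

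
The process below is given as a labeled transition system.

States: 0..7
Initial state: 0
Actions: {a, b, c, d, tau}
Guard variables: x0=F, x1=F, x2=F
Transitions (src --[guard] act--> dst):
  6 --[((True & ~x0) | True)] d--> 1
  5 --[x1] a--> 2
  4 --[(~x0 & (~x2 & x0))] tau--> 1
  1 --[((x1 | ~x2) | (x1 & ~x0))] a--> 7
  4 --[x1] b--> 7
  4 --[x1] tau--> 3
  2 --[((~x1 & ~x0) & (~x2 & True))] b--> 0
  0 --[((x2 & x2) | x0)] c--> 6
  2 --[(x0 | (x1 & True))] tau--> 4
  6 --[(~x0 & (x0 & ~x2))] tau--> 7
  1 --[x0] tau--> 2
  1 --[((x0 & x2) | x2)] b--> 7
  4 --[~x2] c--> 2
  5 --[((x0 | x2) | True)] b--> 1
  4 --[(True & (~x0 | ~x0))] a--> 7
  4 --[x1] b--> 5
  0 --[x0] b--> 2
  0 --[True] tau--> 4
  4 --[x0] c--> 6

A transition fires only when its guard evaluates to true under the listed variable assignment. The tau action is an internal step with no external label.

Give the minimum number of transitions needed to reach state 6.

Answer: UNREACHABLE

Analysis:
BFS to 6:
  L0 = {0}
  L1 = {4}
  L2 = {2,7}
6 never appears.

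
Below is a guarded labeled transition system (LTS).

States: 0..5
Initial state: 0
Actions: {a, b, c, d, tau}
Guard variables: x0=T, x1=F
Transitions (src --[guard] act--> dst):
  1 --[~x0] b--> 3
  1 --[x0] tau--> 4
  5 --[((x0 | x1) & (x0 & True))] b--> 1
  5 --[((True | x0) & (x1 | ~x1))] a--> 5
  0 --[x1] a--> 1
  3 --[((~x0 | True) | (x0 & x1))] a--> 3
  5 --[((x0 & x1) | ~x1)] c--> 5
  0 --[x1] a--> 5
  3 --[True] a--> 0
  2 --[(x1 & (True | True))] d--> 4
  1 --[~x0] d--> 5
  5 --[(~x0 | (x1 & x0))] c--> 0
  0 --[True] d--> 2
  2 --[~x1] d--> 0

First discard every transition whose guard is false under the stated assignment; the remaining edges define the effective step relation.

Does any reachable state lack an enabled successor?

Answer: DEADLOCK-FREE

Working:
Reach set: {0,2}
  0: d→2  [1 exit(s)]
  2: d→0  [1 exit(s)]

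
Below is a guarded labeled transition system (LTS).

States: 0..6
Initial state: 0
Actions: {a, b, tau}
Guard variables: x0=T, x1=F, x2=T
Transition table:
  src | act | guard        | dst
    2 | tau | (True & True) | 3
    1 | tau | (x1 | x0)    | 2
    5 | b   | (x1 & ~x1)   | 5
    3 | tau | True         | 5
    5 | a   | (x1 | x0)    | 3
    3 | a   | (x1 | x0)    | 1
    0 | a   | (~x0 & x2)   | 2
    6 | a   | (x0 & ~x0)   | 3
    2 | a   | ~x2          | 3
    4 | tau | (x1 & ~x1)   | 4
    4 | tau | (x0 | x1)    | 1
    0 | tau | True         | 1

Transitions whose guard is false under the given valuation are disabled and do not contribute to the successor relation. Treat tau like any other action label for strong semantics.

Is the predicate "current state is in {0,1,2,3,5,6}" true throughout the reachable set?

Inv-set: {0,1,2,3,5,6}
Reach set: {0,1,2,3,5}
  0: ✓
  1: ✓
  2: ✓
  3: ✓
  5: ✓

Answer: INVARIANT HOLDS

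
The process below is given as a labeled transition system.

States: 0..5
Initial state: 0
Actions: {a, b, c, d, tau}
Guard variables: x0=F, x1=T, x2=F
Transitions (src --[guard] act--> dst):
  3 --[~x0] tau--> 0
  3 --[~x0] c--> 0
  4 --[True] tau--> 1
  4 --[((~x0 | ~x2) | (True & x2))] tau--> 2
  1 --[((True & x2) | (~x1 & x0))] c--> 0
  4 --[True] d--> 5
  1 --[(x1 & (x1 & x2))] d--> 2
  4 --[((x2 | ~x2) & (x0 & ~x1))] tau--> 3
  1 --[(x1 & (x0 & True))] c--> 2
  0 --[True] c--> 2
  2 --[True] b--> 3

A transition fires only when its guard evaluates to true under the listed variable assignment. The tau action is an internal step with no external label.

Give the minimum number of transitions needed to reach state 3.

Answer: 2

Trace:
Layered search for 3:
  L0 = {0}
  L1 = {2}
  L2 = {3}
depth(3)=2, e.g. c·b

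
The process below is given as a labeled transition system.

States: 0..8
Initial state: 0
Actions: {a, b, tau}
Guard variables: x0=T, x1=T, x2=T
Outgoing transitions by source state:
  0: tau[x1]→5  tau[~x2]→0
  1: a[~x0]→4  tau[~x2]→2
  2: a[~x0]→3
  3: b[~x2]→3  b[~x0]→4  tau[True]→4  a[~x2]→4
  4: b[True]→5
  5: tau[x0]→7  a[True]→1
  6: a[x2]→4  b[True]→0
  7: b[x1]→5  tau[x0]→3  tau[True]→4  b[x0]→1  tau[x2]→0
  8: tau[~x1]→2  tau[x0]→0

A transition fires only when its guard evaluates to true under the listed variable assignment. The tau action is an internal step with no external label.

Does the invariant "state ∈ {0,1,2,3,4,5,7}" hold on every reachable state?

Answer: INVARIANT HOLDS

Trace:
Inv-set: {0,1,2,3,4,5,7}
Reach set: {0,1,3,4,5,7}
  0: ok
  1: ok
  3: ok
  4: ok
  5: ok
  7: ok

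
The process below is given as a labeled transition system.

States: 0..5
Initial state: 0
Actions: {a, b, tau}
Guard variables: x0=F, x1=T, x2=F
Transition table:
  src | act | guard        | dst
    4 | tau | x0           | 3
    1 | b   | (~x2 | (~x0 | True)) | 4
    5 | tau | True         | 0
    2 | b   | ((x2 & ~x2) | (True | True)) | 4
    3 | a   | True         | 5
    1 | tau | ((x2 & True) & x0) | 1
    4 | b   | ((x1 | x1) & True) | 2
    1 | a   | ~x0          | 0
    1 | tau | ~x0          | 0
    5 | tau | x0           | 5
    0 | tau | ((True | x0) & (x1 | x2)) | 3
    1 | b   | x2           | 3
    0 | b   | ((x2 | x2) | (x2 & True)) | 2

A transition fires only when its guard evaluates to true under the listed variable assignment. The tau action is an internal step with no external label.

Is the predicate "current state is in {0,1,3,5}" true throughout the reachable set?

Answer: INVARIANT HOLDS

Trace:
Inv-set: {0,1,3,5}
R = {0,3,5}
  0: ✓
  3: ✓
  5: ✓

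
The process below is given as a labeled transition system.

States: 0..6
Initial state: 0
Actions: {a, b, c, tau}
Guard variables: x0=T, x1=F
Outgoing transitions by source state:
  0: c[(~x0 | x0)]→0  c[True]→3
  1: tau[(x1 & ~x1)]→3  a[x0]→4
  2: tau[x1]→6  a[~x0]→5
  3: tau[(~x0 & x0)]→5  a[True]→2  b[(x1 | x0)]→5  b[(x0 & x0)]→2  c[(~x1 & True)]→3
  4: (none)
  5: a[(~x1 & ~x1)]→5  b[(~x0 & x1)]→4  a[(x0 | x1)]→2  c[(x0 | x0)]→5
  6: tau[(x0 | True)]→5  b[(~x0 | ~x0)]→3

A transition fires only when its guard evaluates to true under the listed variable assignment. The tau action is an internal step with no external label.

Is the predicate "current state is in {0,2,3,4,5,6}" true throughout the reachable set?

Allowed set {0,2,3,4,5,6}
Reachable = {0,2,3,5}
  0: ✓
  2: ✓
  3: ✓
  5: ✓

Answer: INVARIANT HOLDS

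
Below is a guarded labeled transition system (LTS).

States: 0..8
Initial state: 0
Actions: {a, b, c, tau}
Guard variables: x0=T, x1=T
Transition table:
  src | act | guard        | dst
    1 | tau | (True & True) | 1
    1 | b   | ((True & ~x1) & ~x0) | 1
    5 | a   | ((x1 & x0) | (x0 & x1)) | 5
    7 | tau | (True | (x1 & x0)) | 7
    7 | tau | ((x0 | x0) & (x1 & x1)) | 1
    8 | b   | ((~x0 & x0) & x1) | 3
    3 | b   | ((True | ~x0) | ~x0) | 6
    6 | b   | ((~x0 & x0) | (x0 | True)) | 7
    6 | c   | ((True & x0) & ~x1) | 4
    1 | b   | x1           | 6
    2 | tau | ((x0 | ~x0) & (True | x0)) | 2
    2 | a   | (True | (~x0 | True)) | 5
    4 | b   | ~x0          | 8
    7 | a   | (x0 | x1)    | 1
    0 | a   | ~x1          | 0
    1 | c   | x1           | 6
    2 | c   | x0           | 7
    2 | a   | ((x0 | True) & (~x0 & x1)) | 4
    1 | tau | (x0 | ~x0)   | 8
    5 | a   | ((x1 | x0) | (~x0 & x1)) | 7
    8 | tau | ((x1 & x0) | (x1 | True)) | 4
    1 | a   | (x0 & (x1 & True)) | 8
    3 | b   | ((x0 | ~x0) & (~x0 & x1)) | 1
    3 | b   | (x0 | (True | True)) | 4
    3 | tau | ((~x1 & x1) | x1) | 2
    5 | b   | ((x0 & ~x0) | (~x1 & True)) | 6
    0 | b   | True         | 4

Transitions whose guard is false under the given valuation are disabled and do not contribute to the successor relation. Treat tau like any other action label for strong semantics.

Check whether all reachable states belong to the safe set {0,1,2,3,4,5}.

Safe = {0,1,2,3,4,5}
Reach set: {0,4}
  0: ✓
  4: ✓

Answer: INVARIANT HOLDS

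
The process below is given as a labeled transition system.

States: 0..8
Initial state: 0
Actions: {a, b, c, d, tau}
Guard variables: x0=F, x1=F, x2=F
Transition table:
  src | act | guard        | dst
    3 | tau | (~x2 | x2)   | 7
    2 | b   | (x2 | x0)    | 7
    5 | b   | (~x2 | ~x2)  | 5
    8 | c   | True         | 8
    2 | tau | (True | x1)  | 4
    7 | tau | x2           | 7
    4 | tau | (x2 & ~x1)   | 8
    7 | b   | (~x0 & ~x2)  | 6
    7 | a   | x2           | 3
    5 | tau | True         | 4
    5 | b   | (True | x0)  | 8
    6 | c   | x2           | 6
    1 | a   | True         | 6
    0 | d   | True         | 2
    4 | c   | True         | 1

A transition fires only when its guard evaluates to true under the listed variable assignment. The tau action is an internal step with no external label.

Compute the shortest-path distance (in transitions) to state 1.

Layered search for 1:
  depth 0: {0}
  depth 1: {2}
  depth 2: {4}
  depth 3: {1}
1 enters at depth 3; path d·tau·c

Answer: 3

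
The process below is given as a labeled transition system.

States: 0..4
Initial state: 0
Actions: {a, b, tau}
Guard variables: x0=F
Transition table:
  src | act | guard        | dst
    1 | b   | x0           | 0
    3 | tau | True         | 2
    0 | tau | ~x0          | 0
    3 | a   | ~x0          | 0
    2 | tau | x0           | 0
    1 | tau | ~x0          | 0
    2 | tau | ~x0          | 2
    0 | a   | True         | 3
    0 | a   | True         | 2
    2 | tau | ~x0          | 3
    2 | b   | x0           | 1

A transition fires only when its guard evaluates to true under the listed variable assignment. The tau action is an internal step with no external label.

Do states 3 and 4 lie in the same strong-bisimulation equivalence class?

Answer: NOT BISIMILAR

Trace:
Compute ~ classes (split until stable):
  P[0] = {{0,1,2,3,4}}
  P[1] = {{0,3},{1,2},{4}}
  P[2] = {{0},{1},{2},{3},{4}}
Fixed point at round 3; 5 class(es).
[3]={3}  [4]={4}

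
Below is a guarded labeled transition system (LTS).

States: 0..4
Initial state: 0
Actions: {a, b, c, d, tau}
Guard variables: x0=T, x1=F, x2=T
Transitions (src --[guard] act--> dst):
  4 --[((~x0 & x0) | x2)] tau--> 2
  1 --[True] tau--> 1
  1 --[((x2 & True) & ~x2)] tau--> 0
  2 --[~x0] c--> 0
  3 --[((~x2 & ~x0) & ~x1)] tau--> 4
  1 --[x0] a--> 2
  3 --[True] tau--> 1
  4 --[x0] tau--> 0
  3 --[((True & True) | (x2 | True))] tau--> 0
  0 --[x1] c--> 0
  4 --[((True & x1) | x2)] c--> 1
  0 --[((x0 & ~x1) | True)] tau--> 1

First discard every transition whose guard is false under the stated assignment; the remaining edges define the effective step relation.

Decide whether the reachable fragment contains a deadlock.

Answer: DEADLOCK at state 2

Trace:
Reachable = {0,1,2}
  0: tau→1  [deg 1]
  1: a→2  tau→1  [deg 2]
  2: ∅  [no exit]
witness 2: tau·a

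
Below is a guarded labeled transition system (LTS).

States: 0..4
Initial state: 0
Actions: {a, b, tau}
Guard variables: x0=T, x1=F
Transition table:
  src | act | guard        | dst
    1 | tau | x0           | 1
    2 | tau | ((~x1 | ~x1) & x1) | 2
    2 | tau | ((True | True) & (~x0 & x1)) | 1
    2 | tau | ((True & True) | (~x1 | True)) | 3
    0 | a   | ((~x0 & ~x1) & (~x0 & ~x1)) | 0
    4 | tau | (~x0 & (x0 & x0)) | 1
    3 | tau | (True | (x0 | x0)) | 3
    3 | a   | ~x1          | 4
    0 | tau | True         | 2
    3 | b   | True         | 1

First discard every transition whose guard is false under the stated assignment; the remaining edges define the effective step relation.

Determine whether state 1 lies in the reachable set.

Answer: REACHABLE

Analysis:
6 transition(s) survive guard evaluation.
depth 0: {0}
depth 1: {2}  now seen {0,2}
depth 2: {3}  now seen {0,2,3}
depth 3: {1,4}  now seen {0,1,2,3,4}
Reachable = {0,1,2,3,4}
witness 1: tau·tau·b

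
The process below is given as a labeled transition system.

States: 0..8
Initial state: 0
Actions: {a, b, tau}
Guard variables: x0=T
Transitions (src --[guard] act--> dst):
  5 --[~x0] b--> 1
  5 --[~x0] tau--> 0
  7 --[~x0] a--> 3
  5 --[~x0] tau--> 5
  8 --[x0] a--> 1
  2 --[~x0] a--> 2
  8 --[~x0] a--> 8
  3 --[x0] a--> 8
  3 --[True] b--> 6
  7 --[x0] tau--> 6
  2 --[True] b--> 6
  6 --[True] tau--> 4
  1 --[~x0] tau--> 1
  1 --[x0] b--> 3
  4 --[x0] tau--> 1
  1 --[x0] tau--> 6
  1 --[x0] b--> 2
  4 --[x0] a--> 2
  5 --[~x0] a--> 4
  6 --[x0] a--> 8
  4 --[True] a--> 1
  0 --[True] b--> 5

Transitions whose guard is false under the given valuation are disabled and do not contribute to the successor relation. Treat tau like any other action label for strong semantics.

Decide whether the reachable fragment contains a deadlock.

Reachable = {0,5}
  0: b→5  [1 exit(s)]
  5: ∅  [no exit]
Path to 5: b

Answer: DEADLOCK at state 5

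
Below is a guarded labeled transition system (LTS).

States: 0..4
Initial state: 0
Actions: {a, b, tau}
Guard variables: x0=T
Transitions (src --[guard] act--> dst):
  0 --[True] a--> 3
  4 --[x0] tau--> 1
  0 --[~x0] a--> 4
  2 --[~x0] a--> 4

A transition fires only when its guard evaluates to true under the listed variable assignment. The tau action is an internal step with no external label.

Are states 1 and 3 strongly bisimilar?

Answer: BISIMILAR

Analysis:
Refine partition for ~:
  round 0: {{0,1,2,3,4}}
  round 1: {{0},{1,2,3},{4}}
3 equivalence class(es) (converged in 2)
class of 1: {1,2,3}; class of 3: {1,2,3}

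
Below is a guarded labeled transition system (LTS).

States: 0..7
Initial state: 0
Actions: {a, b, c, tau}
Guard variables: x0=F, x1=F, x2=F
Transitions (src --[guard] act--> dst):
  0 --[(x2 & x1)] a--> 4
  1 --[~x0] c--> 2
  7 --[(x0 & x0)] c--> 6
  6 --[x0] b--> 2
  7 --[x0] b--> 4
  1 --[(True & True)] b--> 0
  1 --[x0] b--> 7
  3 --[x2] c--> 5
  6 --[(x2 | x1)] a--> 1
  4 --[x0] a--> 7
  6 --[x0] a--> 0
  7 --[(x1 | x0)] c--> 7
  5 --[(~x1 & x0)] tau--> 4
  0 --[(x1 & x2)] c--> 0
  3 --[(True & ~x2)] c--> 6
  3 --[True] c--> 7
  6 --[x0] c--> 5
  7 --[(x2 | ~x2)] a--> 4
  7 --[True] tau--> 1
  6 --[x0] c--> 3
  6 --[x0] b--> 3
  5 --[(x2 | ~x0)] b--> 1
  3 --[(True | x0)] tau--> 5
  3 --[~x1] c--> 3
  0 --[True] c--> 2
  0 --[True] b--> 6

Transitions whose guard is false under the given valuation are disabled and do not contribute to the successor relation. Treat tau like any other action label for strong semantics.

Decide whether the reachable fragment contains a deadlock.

Answer: DEADLOCK at state 2

Working:
Reach set: {0,2,6}
  0: b→6  c→2  [deg 2]
  2: ∅  [no exit]
  6: ∅  [no exit]
witness 2: c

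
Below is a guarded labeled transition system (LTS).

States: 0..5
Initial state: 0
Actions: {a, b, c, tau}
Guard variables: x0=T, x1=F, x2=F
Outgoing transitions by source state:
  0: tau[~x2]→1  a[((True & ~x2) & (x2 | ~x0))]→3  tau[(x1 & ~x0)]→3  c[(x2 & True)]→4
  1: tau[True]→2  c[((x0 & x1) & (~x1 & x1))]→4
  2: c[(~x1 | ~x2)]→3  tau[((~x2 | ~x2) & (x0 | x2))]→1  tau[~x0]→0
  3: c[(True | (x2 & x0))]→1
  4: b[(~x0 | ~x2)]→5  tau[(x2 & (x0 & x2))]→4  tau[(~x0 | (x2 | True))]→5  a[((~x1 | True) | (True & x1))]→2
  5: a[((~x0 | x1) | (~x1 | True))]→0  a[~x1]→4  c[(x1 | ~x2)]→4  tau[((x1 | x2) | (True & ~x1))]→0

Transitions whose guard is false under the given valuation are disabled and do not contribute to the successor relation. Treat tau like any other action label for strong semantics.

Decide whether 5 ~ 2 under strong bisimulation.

Answer: NOT BISIMILAR

Analysis:
Bisimulation quotient by refinement:
  round 0: {{0,1,2,3,4,5}}
  round 1: {{0,1},{2},{3},{4},{5}}
  round 2: {{0},{1},{2},{3},{4},{5}}
Fixed point at round 3; 6 class(es).
[5]={5}  [2]={2}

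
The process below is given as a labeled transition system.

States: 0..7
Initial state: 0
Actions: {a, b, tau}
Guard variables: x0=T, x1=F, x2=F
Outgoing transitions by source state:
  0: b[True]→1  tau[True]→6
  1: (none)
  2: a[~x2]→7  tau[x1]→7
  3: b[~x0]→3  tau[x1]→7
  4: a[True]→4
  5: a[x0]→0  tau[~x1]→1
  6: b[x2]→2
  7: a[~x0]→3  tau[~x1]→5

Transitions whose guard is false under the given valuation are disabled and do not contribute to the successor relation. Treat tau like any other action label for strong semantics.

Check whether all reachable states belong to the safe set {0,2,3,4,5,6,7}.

Inv-set: {0,2,3,4,5,6,7}
Reach set: {0,1,6}
  0: ok
  1: ✗ unsafe
  6: ok
counterexample path to 1: b

Answer: INVARIANT VIOLATED at state 1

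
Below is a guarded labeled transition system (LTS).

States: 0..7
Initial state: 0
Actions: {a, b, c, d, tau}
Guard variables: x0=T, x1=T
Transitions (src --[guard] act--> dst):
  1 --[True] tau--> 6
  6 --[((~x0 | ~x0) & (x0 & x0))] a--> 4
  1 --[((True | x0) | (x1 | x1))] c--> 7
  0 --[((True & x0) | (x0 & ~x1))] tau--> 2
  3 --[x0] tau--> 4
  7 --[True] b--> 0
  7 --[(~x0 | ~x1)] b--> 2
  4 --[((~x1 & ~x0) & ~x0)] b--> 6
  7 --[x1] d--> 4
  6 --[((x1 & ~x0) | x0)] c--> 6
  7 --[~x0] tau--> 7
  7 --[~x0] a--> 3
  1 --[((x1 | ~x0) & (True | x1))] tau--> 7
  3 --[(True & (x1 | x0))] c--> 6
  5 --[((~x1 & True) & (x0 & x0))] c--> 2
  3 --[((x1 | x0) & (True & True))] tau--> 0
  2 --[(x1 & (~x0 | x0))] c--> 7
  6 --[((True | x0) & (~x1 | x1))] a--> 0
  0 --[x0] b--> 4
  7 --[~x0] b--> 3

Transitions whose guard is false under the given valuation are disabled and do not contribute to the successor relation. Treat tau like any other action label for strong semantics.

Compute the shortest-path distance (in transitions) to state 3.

Answer: UNREACHABLE

Analysis:
BFS to 3:
  Layer 0: {0}
  Layer 1: {2,4}
  Layer 2: {7}
3 never appears.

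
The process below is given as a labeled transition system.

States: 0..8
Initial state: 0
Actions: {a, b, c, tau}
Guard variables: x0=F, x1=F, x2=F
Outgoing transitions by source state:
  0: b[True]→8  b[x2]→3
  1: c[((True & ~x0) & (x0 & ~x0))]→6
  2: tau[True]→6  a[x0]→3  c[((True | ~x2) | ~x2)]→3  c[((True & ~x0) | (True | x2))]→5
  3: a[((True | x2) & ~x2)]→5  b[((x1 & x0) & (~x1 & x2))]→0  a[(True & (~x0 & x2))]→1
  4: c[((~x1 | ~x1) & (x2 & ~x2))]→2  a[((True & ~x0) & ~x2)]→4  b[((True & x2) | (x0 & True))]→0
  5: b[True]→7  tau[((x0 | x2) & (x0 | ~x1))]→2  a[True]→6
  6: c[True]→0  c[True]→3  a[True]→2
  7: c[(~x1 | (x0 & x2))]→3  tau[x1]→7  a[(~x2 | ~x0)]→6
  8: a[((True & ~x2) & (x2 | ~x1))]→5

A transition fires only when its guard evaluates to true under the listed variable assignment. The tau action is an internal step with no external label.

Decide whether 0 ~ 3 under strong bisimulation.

Answer: NOT BISIMILAR

Working:
Refine partition for ~:
  P[0] = {{0,1,2,3,4,5,6,7,8}}
  P[1] = {{0},{1},{2},{3,4,8},{5},{6,7}}
  P[2] = {{0},{1},{2},{3,8},{4},{5},{6},{7}}
8 equivalence class(es) (converged in 3)
[0]={0}  [3]={3,8}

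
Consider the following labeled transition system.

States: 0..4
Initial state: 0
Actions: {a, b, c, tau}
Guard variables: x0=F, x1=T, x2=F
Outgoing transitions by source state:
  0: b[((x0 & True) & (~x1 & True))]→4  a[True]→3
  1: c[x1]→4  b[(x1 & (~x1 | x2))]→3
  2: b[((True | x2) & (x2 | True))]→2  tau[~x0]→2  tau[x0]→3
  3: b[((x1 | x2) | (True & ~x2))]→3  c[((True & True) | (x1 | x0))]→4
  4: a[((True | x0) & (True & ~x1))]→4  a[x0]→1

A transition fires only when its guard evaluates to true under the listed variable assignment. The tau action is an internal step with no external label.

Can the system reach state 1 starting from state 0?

Guard filter leaves 6 enabled edge(s).
depth 0: {0}
depth 1: {3}  cumulative {0,3}
depth 2: {4}  cumulative {0,3,4}
Reachable = {0,3,4}

Answer: UNREACHABLE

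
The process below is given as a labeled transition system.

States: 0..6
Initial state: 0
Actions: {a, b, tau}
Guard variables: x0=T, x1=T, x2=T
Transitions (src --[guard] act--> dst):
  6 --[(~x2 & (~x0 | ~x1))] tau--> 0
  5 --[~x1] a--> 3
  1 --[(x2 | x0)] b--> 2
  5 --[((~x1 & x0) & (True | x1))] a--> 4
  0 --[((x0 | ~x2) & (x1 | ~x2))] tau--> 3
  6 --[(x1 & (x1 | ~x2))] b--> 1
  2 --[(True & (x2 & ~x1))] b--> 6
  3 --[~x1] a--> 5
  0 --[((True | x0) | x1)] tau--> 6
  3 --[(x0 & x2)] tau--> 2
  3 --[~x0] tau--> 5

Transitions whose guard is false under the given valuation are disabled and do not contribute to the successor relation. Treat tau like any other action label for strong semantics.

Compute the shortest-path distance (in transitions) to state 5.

Breadth-first toward 5:
  depth 0: {0}
  depth 1: {3,6}
  depth 2: {1,2}
5 never appears.

Answer: UNREACHABLE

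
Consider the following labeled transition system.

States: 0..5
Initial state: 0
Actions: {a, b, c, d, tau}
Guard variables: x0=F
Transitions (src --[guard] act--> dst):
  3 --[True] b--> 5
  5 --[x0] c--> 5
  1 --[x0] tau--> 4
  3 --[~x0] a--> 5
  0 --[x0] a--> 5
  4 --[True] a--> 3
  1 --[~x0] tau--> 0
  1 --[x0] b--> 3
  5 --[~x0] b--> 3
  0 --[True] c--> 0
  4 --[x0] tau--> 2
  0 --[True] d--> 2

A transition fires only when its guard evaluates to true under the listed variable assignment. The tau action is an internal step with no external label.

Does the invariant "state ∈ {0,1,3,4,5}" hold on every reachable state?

Allowed set {0,1,3,4,5}
Reachable = {0,2}
  0: ✓
  2: outside
witness against invariant: d → 2

Answer: INVARIANT VIOLATED at state 2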